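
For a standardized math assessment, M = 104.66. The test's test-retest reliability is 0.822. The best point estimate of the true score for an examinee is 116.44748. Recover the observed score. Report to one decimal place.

T̂ = ρX + (1 − ρ)μ  ⇒  X = (T̂ − (1 − ρ)μ) / ρ
X = (116.44748 − 0.178 × 104.66) / 0.822 = (116.44748 − 18.62948) / 0.822 = 97.81800 / 0.822 = 119.000

119.0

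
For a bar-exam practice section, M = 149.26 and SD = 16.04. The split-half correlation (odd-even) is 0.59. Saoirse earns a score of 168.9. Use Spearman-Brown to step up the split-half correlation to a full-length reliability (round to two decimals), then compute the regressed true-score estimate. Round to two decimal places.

Spearman-Brown: ρ = 2r/(1 + r) = 2(0.59)/(1 + 0.59) = 1.180/1.59 = 0.7421 → 0.74
T̂ = 0.74(168.9) + 0.26(149.26) = 124.986 + 38.8076 = 163.794 → 163.79

163.79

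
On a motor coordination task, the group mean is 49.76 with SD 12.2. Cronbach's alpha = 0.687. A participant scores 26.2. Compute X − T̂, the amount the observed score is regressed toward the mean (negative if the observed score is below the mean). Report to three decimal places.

-7.374

T̂ = 0.687(26.2) + 0.313(49.76) = 17.9994 + 15.57488 = 33.57428 → 33.5743
X − T̂ = 26.2 − 33.5743 = -7.3743 → -7.374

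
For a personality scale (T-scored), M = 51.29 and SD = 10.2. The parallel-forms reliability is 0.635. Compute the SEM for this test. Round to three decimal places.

SEM = SD · √(1 − ρ) = 10.2 × √0.365 = 10.2 × 0.6042 = 6.1624

6.162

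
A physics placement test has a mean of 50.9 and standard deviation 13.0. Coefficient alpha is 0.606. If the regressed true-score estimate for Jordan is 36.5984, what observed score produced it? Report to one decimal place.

T̂ = ρX + (1 − ρ)μ  ⇒  X = (T̂ − (1 − ρ)μ) / ρ
X = (36.5984 − 0.394 × 50.9) / 0.606 = (36.5984 − 20.0546) / 0.606 = 16.5438 / 0.606 = 27.300

27.3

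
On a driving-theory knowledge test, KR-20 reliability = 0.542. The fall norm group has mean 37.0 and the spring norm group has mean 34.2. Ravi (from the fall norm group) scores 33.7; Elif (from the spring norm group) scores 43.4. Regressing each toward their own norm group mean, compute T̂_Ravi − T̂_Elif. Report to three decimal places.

-3.975

T̂_Ravi = 0.542(33.7) + 0.458(37.0) = 35.21140
T̂_Elif = 0.542(43.4) + 0.458(34.2) = 39.18640
Difference = 35.21140 − 39.18640 = -3.97500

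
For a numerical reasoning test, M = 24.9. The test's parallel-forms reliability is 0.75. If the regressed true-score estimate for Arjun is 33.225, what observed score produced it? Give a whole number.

36

T̂ = ρX + (1 − ρ)μ  ⇒  X = (T̂ − (1 − ρ)μ) / ρ
X = (33.225 − 0.25 × 24.9) / 0.75 = (33.225 − 6.225) / 0.75 = 27.000 / 0.75 = 36.00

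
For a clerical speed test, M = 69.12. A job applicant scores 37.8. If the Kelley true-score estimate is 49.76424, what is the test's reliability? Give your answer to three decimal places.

T̂ = ρX + (1 − ρ)μ  ⇒  T̂ − μ = ρ(X − μ)
ρ = (T̂ − μ)/(X − μ) = (49.76424 − 69.12) / (37.8 − 69.12) = -19.35576 / -31.32 = 0.61800

0.618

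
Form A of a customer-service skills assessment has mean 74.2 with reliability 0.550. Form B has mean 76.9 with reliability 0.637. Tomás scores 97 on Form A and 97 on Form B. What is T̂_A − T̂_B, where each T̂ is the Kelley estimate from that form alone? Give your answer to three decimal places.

-2.964

T̂_A = 0.550(97) + 0.450(74.2) = 86.74000
T̂_B = 0.637(97) + 0.363(76.9) = 89.70370
T̂_A − T̂_B = -2.96370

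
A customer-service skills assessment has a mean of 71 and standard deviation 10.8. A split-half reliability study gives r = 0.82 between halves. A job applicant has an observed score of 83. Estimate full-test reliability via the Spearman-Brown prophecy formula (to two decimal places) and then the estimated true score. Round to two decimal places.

Spearman-Brown: ρ = 2r/(1 + r) = 2(0.82)/(1 + 0.82) = 1.640/1.82 = 0.9011 → 0.90
Kelley's formula gives T̂ = 0.90·83 + 0.10·71 = 74.70 + 7.10 = 81.800.

81.80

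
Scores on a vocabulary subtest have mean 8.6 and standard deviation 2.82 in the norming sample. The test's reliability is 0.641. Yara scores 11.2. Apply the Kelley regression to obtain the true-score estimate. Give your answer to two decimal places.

T̂ = 0.641(11.2) + 0.359(8.6) = 7.1792 + 3.0874 = 10.267 → 10.27

10.27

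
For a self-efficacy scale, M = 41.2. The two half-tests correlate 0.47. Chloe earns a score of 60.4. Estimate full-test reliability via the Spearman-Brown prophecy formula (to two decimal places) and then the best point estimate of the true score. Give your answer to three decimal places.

Spearman-Brown: ρ = 2r/(1 + r) = 2(0.47)/(1 + 0.47) = 0.940/1.47 = 0.6395 → 0.64
Weight the observed score by reliability and the mean by (1 − reliability): T̂ = 0.64·60.4 + 0.36·41.2 = 38.656 + 14.832 = 53.4880.

53.488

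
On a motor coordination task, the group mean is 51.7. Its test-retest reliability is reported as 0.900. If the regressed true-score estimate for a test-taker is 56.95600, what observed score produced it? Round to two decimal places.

T̂ = ρX + (1 − ρ)μ  ⇒  X = (T̂ − (1 − ρ)μ) / ρ
X = (56.95600 − 0.100 × 51.7) / 0.900 = (56.95600 − 5.1700) / 0.900 = 51.78600 / 0.900 = 57.5400

57.54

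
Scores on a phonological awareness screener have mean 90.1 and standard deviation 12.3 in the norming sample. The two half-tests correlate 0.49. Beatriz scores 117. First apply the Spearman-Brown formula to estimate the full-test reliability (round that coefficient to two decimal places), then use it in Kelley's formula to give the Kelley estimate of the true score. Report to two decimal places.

Spearman-Brown: ρ = 2r/(1 + r) = 2(0.49)/(1 + 0.49) = 0.980/1.49 = 0.6577 → 0.66
T̂ = ρX + (1 − ρ)μ
  = 0.66 × 117 + 0.34 × 90.1
  = 77.22 + 30.634
  = 107.854
  ≈ 107.85

107.85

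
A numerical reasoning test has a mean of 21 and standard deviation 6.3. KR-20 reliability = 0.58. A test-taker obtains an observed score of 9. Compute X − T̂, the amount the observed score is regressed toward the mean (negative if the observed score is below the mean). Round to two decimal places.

T̂ = ρX + (1 − ρ)μ
  = 0.58 × 9 + 0.42 × 21
  = 5.22 + 8.82
  = 14.0400
  ≈ 14.040
X − T̂ = 9 − 14.040 = -5.040 → -5.04

-5.04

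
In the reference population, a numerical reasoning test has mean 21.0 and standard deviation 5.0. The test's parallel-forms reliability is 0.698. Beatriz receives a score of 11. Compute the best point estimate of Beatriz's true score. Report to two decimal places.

14.02

Kelley's formula gives T̂ = 0.698·11 + 0.302·21.0 = 7.678 + 6.3420 = 14.020.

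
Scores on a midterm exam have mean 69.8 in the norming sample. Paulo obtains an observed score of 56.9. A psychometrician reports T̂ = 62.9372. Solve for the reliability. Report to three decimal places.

T̂ = ρX + (1 − ρ)μ  ⇒  T̂ − μ = ρ(X − μ)
ρ = (T̂ − μ)/(X − μ) = (62.9372 − 69.8) / (56.9 − 69.8) = -6.8628 / -12.9 = 0.53200

0.532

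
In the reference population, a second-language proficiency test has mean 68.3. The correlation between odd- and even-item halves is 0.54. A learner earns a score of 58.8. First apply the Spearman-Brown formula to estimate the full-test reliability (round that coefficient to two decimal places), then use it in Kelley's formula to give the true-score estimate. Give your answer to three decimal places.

Spearman-Brown: ρ = 2r/(1 + r) = 2(0.54)/(1 + 0.54) = 1.080/1.54 = 0.7013 → 0.70
Regress the observed score toward the mean by the unreliability: T̂ = 0.70·58.8 + 0.30·68.3 = 41.160 + 20.490 = 61.6500.

61.650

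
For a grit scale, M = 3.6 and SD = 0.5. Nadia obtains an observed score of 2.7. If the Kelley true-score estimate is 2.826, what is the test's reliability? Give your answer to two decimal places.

0.86

T̂ = ρX + (1 − ρ)μ  ⇒  T̂ − μ = ρ(X − μ)
ρ = (T̂ − μ)/(X − μ) = (2.826 − 3.6) / (2.7 − 3.6) = -0.774 / -0.9 = 0.8600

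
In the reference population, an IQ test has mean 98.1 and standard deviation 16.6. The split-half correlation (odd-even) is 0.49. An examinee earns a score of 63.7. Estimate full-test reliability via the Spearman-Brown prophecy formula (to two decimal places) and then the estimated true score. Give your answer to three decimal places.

Spearman-Brown: ρ = 2r/(1 + r) = 2(0.49)/(1 + 0.49) = 0.980/1.49 = 0.6577 → 0.66
Weight the observed score by reliability and the mean by (1 − reliability): T̂ = 0.66·63.7 + 0.34·98.1 = 42.042 + 33.354 = 75.3960.

75.396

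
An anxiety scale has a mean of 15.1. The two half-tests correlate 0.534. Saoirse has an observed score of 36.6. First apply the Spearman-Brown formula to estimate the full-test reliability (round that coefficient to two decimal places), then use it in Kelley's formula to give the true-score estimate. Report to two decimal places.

30.15

Spearman-Brown: ρ = 2r/(1 + r) = 2(0.534)/(1 + 0.534) = 1.0680/1.534 = 0.6962 → 0.70
T̂ = 0.70(36.6) + 0.30(15.1) = 25.620 + 4.530 = 30.150 → 30.15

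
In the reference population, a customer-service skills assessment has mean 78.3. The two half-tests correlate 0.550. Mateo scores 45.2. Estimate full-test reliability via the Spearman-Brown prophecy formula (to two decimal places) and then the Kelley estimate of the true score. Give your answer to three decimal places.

54.799

Spearman-Brown: ρ = 2r/(1 + r) = 2(0.550)/(1 + 0.550) = 1.1000/1.550 = 0.7097 → 0.71
T̂ = ρX + (1 − ρ)μ
  = 0.71 × 45.2 + 0.29 × 78.3
  = 32.092 + 22.707
  = 54.7990
  ≈ 54.799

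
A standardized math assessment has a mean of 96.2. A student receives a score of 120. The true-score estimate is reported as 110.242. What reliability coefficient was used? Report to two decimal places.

T̂ = ρX + (1 − ρ)μ  ⇒  T̂ − μ = ρ(X − μ)
ρ = (T̂ − μ)/(X − μ) = (110.242 − 96.2) / (120 − 96.2) = 14.042 / 23.8 = 0.5900

0.59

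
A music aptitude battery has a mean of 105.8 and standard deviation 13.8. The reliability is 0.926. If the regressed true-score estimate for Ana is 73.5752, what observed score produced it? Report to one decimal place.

71.0

T̂ = ρX + (1 − ρ)μ  ⇒  X = (T̂ − (1 − ρ)μ) / ρ
X = (73.5752 − 0.074 × 105.8) / 0.926 = (73.5752 − 7.8292) / 0.926 = 65.7460 / 0.926 = 71.000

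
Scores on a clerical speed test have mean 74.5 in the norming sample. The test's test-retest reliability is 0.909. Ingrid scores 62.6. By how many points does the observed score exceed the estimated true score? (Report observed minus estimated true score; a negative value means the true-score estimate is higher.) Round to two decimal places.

-1.08

Kelley's formula gives T̂ = 0.909·62.6 + 0.091·74.5 = 56.9034 + 6.7795 = 63.6829.
X − T̂ = 62.6 − 63.683 = -1.083 → -1.08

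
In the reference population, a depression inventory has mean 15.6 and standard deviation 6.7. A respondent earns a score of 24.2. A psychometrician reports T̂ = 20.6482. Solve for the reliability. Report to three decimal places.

0.587

T̂ = ρX + (1 − ρ)μ  ⇒  T̂ − μ = ρ(X − μ)
ρ = (T̂ − μ)/(X − μ) = (20.6482 − 15.6) / (24.2 − 15.6) = 5.0482 / 8.6 = 0.58700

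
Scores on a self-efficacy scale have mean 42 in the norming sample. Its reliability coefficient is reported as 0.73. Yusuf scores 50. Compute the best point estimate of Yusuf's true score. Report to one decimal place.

T̂ = 0.73(50) + 0.27(42) = 36.50 + 11.34 = 47.84 → 47.8

47.8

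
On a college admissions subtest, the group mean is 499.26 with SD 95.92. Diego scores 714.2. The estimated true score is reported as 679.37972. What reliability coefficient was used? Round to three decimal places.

0.838

T̂ = ρX + (1 − ρ)μ  ⇒  T̂ − μ = ρ(X − μ)
ρ = (T̂ − μ)/(X − μ) = (679.37972 − 499.26) / (714.2 − 499.26) = 180.11972 / 214.94 = 0.83800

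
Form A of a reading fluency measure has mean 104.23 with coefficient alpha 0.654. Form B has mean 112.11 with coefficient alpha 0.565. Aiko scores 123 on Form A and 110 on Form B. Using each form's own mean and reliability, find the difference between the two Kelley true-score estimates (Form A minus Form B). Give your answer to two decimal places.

5.59

T̂_A = 0.654(123) + 0.346(104.23) = 116.5056
T̂_B = 0.565(110) + 0.435(112.11) = 110.9178
T̂_A − T̂_B = 5.5877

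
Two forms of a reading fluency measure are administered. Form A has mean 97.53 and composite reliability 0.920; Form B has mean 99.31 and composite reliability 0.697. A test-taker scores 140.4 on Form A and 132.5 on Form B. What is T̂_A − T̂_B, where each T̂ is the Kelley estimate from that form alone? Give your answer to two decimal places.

14.53

T̂_A = 0.920(140.4) + 0.080(97.53) = 136.9704
T̂_B = 0.697(132.5) + 0.303(99.31) = 122.4434
T̂_A − T̂_B = 14.5270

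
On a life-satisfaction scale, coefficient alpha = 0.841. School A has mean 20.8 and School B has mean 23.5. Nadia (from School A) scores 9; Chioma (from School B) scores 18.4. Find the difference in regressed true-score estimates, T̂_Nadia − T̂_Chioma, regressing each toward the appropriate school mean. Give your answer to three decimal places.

T̂_Nadia = 0.841(9) + 0.159(20.8) = 10.87620
T̂_Chioma = 0.841(18.4) + 0.159(23.5) = 19.21090
Difference = 10.87620 − 19.21090 = -8.33470

-8.335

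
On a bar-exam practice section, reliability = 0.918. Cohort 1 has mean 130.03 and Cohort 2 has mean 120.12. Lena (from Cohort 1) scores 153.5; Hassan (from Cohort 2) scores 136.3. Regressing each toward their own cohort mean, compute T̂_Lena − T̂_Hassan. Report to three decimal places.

T̂_Lena = 0.918(153.5) + 0.082(130.03) = 151.57546
T̂_Hassan = 0.918(136.3) + 0.082(120.12) = 134.97324
Difference = 151.57546 − 134.97324 = 16.60222

16.602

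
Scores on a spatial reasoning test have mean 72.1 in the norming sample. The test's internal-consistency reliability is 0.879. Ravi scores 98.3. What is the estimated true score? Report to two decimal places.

95.13

T̂ = 0.879(98.3) + 0.121(72.1) = 86.4057 + 8.7241 = 95.130 → 95.13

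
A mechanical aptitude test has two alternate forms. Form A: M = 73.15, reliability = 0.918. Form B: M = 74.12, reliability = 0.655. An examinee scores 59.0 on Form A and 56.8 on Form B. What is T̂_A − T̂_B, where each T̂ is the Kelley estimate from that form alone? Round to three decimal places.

-2.615

T̂_A = 0.918(59.0) + 0.082(73.15) = 60.16030
T̂_B = 0.655(56.8) + 0.345(74.12) = 62.77540
T̂_A − T̂_B = -2.61510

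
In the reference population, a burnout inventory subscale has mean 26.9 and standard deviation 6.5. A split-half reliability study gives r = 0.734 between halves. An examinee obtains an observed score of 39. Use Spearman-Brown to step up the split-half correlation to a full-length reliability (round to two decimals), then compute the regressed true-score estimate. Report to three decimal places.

37.185

Spearman-Brown: ρ = 2r/(1 + r) = 2(0.734)/(1 + 0.734) = 1.4680/1.734 = 0.8466 → 0.85
T̂ = ρX + (1 − ρ)μ
  = 0.85 × 39 + 0.15 × 26.9
  = 33.15 + 4.035
  = 37.1850
  ≈ 37.185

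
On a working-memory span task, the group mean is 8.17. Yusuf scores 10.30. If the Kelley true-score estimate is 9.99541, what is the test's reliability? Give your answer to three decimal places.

0.857

T̂ = ρX + (1 − ρ)μ  ⇒  T̂ − μ = ρ(X − μ)
ρ = (T̂ − μ)/(X − μ) = (9.99541 − 8.17) / (10.30 − 8.17) = 1.82541 / 2.13 = 0.85700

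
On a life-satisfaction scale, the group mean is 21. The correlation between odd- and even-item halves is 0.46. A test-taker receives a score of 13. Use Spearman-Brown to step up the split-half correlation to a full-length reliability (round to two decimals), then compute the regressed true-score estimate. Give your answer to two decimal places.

15.96

Spearman-Brown: ρ = 2r/(1 + r) = 2(0.46)/(1 + 0.46) = 0.920/1.46 = 0.6301 → 0.63
T̂ = 0.63(13) + 0.37(21) = 8.19 + 7.77 = 15.960 → 15.96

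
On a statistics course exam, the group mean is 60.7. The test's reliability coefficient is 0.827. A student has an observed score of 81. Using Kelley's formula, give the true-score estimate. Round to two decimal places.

77.49

T̂ = 0.827(81) + 0.173(60.7) = 66.987 + 10.5011 = 77.488 → 77.49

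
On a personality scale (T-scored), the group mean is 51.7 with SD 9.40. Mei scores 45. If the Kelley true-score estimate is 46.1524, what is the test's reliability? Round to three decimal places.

0.828

T̂ = ρX + (1 − ρ)μ  ⇒  T̂ − μ = ρ(X − μ)
ρ = (T̂ − μ)/(X − μ) = (46.1524 − 51.7) / (45 − 51.7) = -5.5476 / -6.7 = 0.82800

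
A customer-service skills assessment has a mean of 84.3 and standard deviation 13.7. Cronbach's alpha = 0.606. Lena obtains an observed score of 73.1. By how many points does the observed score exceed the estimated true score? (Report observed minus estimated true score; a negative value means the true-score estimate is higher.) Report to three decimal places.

-4.413

T̂ = ρX + (1 − ρ)μ
  = 0.606 × 73.1 + 0.394 × 84.3
  = 44.2986 + 33.2142
  = 77.51280
  ≈ 77.5128
X − T̂ = 73.1 − 77.5128 = -4.4128 → -4.413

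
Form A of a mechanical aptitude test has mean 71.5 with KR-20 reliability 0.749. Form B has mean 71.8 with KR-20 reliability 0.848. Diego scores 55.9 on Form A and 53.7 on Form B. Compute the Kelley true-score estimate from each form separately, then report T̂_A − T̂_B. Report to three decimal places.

3.364

T̂_A = 0.749(55.9) + 0.251(71.5) = 59.81560
T̂_B = 0.848(53.7) + 0.152(71.8) = 56.45120
T̂_A − T̂_B = 3.36440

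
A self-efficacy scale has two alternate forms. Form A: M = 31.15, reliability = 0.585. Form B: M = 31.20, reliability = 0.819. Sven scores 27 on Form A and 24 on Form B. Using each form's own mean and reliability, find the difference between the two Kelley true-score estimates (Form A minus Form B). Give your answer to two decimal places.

3.42

T̂_A = 0.585(27) + 0.415(31.15) = 28.7222
T̂_B = 0.819(24) + 0.181(31.20) = 25.3032
T̂_A − T̂_B = 3.4190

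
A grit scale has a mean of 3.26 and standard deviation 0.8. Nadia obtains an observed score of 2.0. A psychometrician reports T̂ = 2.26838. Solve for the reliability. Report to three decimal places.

T̂ = ρX + (1 − ρ)μ  ⇒  T̂ − μ = ρ(X − μ)
ρ = (T̂ − μ)/(X − μ) = (2.26838 − 3.26) / (2.0 − 3.26) = -0.99162 / -1.26 = 0.78700

0.787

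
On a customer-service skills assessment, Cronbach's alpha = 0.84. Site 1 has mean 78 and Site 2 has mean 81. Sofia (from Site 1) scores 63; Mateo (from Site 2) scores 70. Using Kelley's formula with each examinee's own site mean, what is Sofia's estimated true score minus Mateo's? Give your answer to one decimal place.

-6.4

T̂_Sofia = 0.84(63) + 0.16(78) = 65.400
T̂_Mateo = 0.84(70) + 0.16(81) = 71.760
Difference = 65.400 − 71.760 = -6.360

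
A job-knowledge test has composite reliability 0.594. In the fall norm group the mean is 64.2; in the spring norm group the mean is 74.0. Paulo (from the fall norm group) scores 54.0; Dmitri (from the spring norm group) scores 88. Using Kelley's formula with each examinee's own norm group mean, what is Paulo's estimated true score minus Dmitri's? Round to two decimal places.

T̂_Paulo = 0.594(54.0) + 0.406(64.2) = 58.1412
T̂_Dmitri = 0.594(88) + 0.406(74.0) = 82.3160
Difference = 58.1412 − 82.3160 = -24.1748

-24.17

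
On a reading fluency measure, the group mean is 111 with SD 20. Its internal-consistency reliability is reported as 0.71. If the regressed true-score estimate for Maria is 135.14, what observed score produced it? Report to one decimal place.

145.0

T̂ = ρX + (1 − ρ)μ  ⇒  X = (T̂ − (1 − ρ)μ) / ρ
X = (135.14 − 0.29 × 111) / 0.71 = (135.14 − 32.19) / 0.71 = 102.95 / 0.71 = 145.000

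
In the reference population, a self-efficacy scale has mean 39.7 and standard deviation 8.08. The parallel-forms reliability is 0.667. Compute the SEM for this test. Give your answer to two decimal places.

SEM = SD · √(1 − ρ) = 8.08 × √0.333 = 8.08 × 0.5771 = 4.663

4.66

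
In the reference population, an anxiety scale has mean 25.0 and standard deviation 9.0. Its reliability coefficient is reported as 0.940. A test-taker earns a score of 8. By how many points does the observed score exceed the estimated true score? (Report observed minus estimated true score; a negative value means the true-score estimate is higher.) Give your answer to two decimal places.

T̂ = ρX + (1 − ρ)μ
  = 0.940 × 8 + 0.060 × 25.0
  = 7.520 + 1.5000
  = 9.0200
  ≈ 9.020
X − T̂ = 8 − 9.020 = -1.020 → -1.02

-1.02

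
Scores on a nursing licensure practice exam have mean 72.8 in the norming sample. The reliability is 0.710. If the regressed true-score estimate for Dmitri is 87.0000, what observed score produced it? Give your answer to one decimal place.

92.8

T̂ = ρX + (1 − ρ)μ  ⇒  X = (T̂ − (1 − ρ)μ) / ρ
X = (87.0000 − 0.290 × 72.8) / 0.710 = (87.0000 − 21.1120) / 0.710 = 65.8880 / 0.710 = 92.800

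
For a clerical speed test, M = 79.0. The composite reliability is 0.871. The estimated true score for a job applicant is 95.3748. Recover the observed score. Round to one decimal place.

97.8

T̂ = ρX + (1 − ρ)μ  ⇒  X = (T̂ − (1 − ρ)μ) / ρ
X = (95.3748 − 0.129 × 79.0) / 0.871 = (95.3748 − 10.1910) / 0.871 = 85.1838 / 0.871 = 97.800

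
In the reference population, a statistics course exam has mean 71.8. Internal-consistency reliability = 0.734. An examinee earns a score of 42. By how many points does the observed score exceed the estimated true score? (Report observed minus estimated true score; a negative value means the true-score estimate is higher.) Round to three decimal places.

-7.927

T̂ = ρX + (1 − ρ)μ
  = 0.734 × 42 + 0.266 × 71.8
  = 30.828 + 19.0988
  = 49.92680
  ≈ 49.9268
X − T̂ = 42 − 49.9268 = -7.9268 → -7.927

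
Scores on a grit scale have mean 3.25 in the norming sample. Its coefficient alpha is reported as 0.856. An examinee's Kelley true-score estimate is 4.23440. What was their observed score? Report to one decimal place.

T̂ = ρX + (1 − ρ)μ  ⇒  X = (T̂ − (1 − ρ)μ) / ρ
X = (4.23440 − 0.144 × 3.25) / 0.856 = (4.23440 − 0.46800) / 0.856 = 3.76640 / 0.856 = 4.400

4.4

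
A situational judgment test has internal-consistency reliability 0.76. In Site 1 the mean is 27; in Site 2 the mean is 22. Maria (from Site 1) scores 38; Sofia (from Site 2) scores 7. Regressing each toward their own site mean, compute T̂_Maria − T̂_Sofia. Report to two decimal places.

T̂_Maria = 0.76(38) + 0.24(27) = 35.3600
T̂_Sofia = 0.76(7) + 0.24(22) = 10.6000
Difference = 35.3600 − 10.6000 = 24.7600

24.76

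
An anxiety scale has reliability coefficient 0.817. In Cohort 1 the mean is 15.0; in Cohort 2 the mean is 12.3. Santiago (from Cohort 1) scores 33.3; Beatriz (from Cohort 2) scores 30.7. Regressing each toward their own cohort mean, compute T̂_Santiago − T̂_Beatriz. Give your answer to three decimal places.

2.618

T̂_Santiago = 0.817(33.3) + 0.183(15.0) = 29.95110
T̂_Beatriz = 0.817(30.7) + 0.183(12.3) = 27.33280
Difference = 29.95110 − 27.33280 = 2.61830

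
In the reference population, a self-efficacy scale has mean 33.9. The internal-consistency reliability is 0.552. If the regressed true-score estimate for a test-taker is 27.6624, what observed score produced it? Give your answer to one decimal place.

T̂ = ρX + (1 − ρ)μ  ⇒  X = (T̂ − (1 − ρ)μ) / ρ
X = (27.6624 − 0.448 × 33.9) / 0.552 = (27.6624 − 15.1872) / 0.552 = 12.4752 / 0.552 = 22.600

22.6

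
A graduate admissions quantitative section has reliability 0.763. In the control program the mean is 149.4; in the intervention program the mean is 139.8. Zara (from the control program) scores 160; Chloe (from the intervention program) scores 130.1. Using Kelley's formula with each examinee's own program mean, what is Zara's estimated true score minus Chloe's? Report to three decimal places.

25.089

T̂_Zara = 0.763(160) + 0.237(149.4) = 157.48780
T̂_Chloe = 0.763(130.1) + 0.237(139.8) = 132.39890
Difference = 157.48780 − 132.39890 = 25.08890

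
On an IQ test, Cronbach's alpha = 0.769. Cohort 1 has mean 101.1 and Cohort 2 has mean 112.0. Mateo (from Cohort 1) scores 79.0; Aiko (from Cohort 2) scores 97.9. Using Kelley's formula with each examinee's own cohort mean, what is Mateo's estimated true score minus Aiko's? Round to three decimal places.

-17.052

T̂_Mateo = 0.769(79.0) + 0.231(101.1) = 84.10510
T̂_Aiko = 0.769(97.9) + 0.231(112.0) = 101.15710
Difference = 84.10510 − 101.15710 = -17.05200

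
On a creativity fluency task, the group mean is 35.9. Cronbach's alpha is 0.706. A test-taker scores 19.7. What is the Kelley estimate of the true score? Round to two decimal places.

24.46

T̂ = 0.706(19.7) + 0.294(35.9) = 13.9082 + 10.5546 = 24.463 → 24.46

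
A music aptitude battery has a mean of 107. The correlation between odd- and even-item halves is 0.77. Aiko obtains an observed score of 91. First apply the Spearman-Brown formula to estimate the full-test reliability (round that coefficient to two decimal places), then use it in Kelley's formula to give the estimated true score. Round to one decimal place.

93.1

Spearman-Brown: ρ = 2r/(1 + r) = 2(0.77)/(1 + 0.77) = 1.540/1.77 = 0.8701 → 0.87
Kelley's formula gives T̂ = 0.87·91 + 0.13·107 = 79.17 + 13.91 = 93.08.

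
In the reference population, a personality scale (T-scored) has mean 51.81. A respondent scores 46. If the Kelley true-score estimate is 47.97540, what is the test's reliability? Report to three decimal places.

0.660

T̂ = ρX + (1 − ρ)μ  ⇒  T̂ − μ = ρ(X − μ)
ρ = (T̂ − μ)/(X − μ) = (47.97540 − 51.81) / (46 − 51.81) = -3.83460 / -5.81 = 0.66000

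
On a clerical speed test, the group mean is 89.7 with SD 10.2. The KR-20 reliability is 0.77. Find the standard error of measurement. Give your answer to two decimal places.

4.89

SEM = SD · √(1 − ρ) = 10.2 × √0.23 = 10.2 × 0.4796 = 4.892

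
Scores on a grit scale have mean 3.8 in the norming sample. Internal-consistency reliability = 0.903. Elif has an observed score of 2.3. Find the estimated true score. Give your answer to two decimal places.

2.45

Regress the observed score toward the mean by the unreliability: T̂ = 0.903·2.3 + 0.097·3.8 = 2.0769 + 0.3686 = 2.445.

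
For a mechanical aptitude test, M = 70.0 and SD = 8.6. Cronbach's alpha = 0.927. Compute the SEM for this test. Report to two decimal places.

SEM = SD · √(1 − ρ) = 8.6 × √0.073 = 8.6 × 0.2702 = 2.324

2.32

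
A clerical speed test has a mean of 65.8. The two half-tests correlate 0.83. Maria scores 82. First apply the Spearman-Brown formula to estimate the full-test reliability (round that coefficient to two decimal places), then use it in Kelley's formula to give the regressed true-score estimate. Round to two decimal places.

80.54

Spearman-Brown: ρ = 2r/(1 + r) = 2(0.83)/(1 + 0.83) = 1.660/1.83 = 0.9071 → 0.91
Regress the observed score toward the mean by the unreliability: T̂ = 0.91·82 + 0.09·65.8 = 74.62 + 5.922 = 80.542.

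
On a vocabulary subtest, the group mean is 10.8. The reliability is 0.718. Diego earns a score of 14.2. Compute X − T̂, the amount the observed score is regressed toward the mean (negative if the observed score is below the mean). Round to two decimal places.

0.96

T̂ = 0.718(14.2) + 0.282(10.8) = 10.1956 + 3.0456 = 13.2412 → 13.241
X − T̂ = 14.2 − 13.241 = 0.959 → 0.96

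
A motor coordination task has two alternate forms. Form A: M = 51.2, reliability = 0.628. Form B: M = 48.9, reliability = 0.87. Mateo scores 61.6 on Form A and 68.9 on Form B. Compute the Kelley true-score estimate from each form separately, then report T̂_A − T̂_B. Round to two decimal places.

-8.57

T̂_A = 0.628(61.6) + 0.372(51.2) = 57.7312
T̂_B = 0.87(68.9) + 0.13(48.9) = 66.3000
T̂_A − T̂_B = -8.5688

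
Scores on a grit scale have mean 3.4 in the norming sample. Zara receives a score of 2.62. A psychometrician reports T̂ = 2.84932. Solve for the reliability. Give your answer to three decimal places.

0.706

T̂ = ρX + (1 − ρ)μ  ⇒  T̂ − μ = ρ(X − μ)
ρ = (T̂ − μ)/(X − μ) = (2.84932 − 3.4) / (2.62 − 3.4) = -0.55068 / -0.78 = 0.70600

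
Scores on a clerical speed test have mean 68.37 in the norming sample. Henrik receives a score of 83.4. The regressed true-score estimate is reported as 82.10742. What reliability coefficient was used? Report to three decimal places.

T̂ = ρX + (1 − ρ)μ  ⇒  T̂ − μ = ρ(X − μ)
ρ = (T̂ − μ)/(X − μ) = (82.10742 − 68.37) / (83.4 − 68.37) = 13.73742 / 15.03 = 0.91400

0.914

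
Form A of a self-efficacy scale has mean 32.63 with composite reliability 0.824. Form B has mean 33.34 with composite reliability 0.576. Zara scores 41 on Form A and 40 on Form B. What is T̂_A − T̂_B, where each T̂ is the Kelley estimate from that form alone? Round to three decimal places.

2.351

T̂_A = 0.824(41) + 0.176(32.63) = 39.52688
T̂_B = 0.576(40) + 0.424(33.34) = 37.17616
T̂_A − T̂_B = 2.35072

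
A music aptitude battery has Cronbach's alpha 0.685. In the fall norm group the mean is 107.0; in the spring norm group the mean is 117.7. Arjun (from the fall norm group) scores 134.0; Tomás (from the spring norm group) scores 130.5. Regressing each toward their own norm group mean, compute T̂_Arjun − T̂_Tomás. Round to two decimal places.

T̂_Arjun = 0.685(134.0) + 0.315(107.0) = 125.4950
T̂_Tomás = 0.685(130.5) + 0.315(117.7) = 126.4680
Difference = 125.4950 − 126.4680 = -0.9730

-0.97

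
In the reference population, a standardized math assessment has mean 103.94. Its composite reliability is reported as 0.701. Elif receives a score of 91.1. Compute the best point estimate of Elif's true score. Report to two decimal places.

T̂ = ρX + (1 − ρ)μ
  = 0.701 × 91.1 + 0.299 × 103.94
  = 63.8611 + 31.07806
  = 94.939
  ≈ 94.94

94.94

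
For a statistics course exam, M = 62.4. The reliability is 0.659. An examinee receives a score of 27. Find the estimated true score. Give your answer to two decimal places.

39.07

Kelley's formula gives T̂ = 0.659·27 + 0.341·62.4 = 17.793 + 21.2784 = 39.071.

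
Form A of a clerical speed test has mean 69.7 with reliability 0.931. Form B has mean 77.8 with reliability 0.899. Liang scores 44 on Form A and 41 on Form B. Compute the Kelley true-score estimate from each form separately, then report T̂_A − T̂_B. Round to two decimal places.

T̂_A = 0.931(44) + 0.069(69.7) = 45.7733
T̂_B = 0.899(41) + 0.101(77.8) = 44.7168
T̂_A − T̂_B = 1.0565

1.06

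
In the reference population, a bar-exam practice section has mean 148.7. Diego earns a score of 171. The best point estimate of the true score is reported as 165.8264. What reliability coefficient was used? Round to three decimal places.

T̂ = ρX + (1 − ρ)μ  ⇒  T̂ − μ = ρ(X − μ)
ρ = (T̂ − μ)/(X − μ) = (165.8264 − 148.7) / (171 − 148.7) = 17.1264 / 22.3 = 0.76800

0.768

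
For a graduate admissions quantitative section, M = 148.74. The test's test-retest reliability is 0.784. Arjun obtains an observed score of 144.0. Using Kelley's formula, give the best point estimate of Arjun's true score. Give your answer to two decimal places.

Regress the observed score toward the mean by the unreliability: T̂ = 0.784·144.0 + 0.216·148.74 = 112.8960 + 32.12784 = 145.024.

145.02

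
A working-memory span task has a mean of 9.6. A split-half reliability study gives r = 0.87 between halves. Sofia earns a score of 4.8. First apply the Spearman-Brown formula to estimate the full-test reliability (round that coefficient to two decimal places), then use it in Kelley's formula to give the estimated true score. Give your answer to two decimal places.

Spearman-Brown: ρ = 2r/(1 + r) = 2(0.87)/(1 + 0.87) = 1.740/1.87 = 0.9305 → 0.93
T̂ = 0.93(4.8) + 0.07(9.6) = 4.464 + 0.672 = 5.136 → 5.14

5.14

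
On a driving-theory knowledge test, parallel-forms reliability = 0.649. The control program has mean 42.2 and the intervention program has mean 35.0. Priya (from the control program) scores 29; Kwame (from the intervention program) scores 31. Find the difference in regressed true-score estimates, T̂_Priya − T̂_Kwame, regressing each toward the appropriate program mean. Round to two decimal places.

T̂_Priya = 0.649(29) + 0.351(42.2) = 33.6332
T̂_Kwame = 0.649(31) + 0.351(35.0) = 32.4040
Difference = 33.6332 − 32.4040 = 1.2292

1.23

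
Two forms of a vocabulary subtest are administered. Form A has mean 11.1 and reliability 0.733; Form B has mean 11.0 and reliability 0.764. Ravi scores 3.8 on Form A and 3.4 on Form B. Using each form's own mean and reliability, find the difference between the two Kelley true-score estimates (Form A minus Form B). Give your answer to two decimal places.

0.56

T̂_A = 0.733(3.8) + 0.267(11.1) = 5.7491
T̂_B = 0.764(3.4) + 0.236(11.0) = 5.1936
T̂_A − T̂_B = 0.5555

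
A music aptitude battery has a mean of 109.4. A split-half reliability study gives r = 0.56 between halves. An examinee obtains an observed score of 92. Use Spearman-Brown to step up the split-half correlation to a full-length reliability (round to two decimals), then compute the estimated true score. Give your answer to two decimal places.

96.87

Spearman-Brown: ρ = 2r/(1 + r) = 2(0.56)/(1 + 0.56) = 1.120/1.56 = 0.7179 → 0.72
Weight the observed score by reliability and the mean by (1 − reliability): T̂ = 0.72·92 + 0.28·109.4 = 66.24 + 30.632 = 96.872.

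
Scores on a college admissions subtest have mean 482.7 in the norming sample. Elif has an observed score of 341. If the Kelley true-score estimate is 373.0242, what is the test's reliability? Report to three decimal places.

T̂ = ρX + (1 − ρ)μ  ⇒  T̂ − μ = ρ(X − μ)
ρ = (T̂ − μ)/(X − μ) = (373.0242 − 482.7) / (341 − 482.7) = -109.6758 / -141.7 = 0.77400

0.774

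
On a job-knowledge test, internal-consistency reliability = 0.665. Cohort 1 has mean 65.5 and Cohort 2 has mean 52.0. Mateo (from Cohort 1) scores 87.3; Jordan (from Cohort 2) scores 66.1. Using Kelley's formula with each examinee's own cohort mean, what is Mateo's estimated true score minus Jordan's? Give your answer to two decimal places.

18.62

T̂_Mateo = 0.665(87.3) + 0.335(65.5) = 79.9970
T̂_Jordan = 0.665(66.1) + 0.335(52.0) = 61.3765
Difference = 79.9970 − 61.3765 = 18.6205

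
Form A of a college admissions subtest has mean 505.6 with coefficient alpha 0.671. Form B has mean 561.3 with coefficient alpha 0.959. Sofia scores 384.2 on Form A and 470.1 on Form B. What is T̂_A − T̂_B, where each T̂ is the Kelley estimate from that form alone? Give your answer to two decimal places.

T̂_A = 0.671(384.2) + 0.329(505.6) = 424.1406
T̂_B = 0.959(470.1) + 0.041(561.3) = 473.8392
T̂_A − T̂_B = -49.6986

-49.70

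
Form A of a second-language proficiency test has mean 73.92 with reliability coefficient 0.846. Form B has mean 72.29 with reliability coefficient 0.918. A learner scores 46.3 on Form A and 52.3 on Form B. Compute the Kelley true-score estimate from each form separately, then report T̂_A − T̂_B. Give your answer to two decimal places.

-3.39

T̂_A = 0.846(46.3) + 0.154(73.92) = 50.5535
T̂_B = 0.918(52.3) + 0.082(72.29) = 53.9392
T̂_A − T̂_B = -3.3857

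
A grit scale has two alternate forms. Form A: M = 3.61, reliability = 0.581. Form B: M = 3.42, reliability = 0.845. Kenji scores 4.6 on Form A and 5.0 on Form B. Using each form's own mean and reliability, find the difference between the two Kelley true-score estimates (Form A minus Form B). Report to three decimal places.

T̂_A = 0.581(4.6) + 0.419(3.61) = 4.18519
T̂_B = 0.845(5.0) + 0.155(3.42) = 4.75510
T̂_A − T̂_B = -0.56991

-0.570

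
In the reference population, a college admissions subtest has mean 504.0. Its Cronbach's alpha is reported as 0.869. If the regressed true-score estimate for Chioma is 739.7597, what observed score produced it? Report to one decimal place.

775.3

T̂ = ρX + (1 − ρ)μ  ⇒  X = (T̂ − (1 − ρ)μ) / ρ
X = (739.7597 − 0.131 × 504.0) / 0.869 = (739.7597 − 66.0240) / 0.869 = 673.7357 / 0.869 = 775.300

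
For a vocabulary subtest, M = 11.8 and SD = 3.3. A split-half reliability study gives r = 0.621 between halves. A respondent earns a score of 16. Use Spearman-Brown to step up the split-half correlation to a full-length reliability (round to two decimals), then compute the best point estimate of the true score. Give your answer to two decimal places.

15.03

Spearman-Brown: ρ = 2r/(1 + r) = 2(0.621)/(1 + 0.621) = 1.2420/1.621 = 0.7662 → 0.77
Kelley's formula gives T̂ = 0.77·16 + 0.23·11.8 = 12.32 + 2.714 = 15.034.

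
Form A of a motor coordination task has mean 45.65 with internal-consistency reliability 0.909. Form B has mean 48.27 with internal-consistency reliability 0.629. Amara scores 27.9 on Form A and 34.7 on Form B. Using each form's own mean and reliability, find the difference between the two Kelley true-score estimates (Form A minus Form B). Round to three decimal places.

-10.219

T̂_A = 0.909(27.9) + 0.091(45.65) = 29.51525
T̂_B = 0.629(34.7) + 0.371(48.27) = 39.73447
T̂_A − T̂_B = -10.21922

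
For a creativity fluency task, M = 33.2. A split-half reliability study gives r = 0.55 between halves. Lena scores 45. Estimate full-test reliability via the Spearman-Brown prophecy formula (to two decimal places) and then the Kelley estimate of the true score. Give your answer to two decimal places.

Spearman-Brown: ρ = 2r/(1 + r) = 2(0.55)/(1 + 0.55) = 1.100/1.55 = 0.7097 → 0.71
Weight the observed score by reliability and the mean by (1 − reliability): T̂ = 0.71·45 + 0.29·33.2 = 31.95 + 9.628 = 41.578.

41.58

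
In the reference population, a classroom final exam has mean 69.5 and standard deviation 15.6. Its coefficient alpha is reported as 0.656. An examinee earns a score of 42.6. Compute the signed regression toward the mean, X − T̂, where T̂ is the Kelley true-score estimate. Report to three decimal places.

-9.254

Kelley's formula gives T̂ = 0.656·42.6 + 0.344·69.5 = 27.9456 + 23.9080 = 51.85360.
X − T̂ = 42.6 − 51.8536 = -9.2536 → -9.254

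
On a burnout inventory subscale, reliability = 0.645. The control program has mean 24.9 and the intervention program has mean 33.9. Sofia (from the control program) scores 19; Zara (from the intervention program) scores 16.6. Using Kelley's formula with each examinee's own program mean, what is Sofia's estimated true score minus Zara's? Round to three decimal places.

T̂_Sofia = 0.645(19) + 0.355(24.9) = 21.09450
T̂_Zara = 0.645(16.6) + 0.355(33.9) = 22.74150
Difference = 21.09450 − 22.74150 = -1.64700

-1.647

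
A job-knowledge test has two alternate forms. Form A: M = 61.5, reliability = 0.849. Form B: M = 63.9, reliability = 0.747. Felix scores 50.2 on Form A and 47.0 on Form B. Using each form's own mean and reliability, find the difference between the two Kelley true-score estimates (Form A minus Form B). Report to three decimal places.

0.631

T̂_A = 0.849(50.2) + 0.151(61.5) = 51.90630
T̂_B = 0.747(47.0) + 0.253(63.9) = 51.27570
T̂_A − T̂_B = 0.63060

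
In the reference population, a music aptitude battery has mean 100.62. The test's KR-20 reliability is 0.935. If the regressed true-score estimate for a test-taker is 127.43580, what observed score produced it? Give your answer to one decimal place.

129.3

T̂ = ρX + (1 − ρ)μ  ⇒  X = (T̂ − (1 − ρ)μ) / ρ
X = (127.43580 − 0.065 × 100.62) / 0.935 = (127.43580 − 6.54030) / 0.935 = 120.89550 / 0.935 = 129.300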